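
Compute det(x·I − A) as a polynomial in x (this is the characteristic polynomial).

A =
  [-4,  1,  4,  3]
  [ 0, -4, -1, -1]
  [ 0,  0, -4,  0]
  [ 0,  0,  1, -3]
x^4 + 15*x^3 + 84*x^2 + 208*x + 192

Expanding det(x·I − A) (e.g. by cofactor expansion or by noting that A is similar to its Jordan form J, which has the same characteristic polynomial as A) gives
  χ_A(x) = x^4 + 15*x^3 + 84*x^2 + 208*x + 192
which factors as (x + 3)*(x + 4)^3. The eigenvalues (with algebraic multiplicities) are λ = -4 with multiplicity 3, λ = -3 with multiplicity 1.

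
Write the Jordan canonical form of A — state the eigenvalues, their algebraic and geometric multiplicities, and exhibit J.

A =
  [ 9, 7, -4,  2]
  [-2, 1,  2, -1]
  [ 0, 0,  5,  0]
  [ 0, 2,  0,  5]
J_3(5) ⊕ J_1(5)

The characteristic polynomial is
  det(x·I − A) = x^4 - 20*x^3 + 150*x^2 - 500*x + 625 = (x - 5)^4

Eigenvalues and multiplicities (the geometric multiplicity of λ is n − rank(A − λI), which equals the number of Jordan blocks for λ):
  λ = 5: algebraic multiplicity = 4, geometric multiplicity = 2

Determining the block sizes for each eigenvalue:
  λ = 5: with am = 4 and gm = 2, the partition is not yet determined (e.g. several partitions of 4 into 2 parts exist). Let N = A − (5)·I. Computing rank(N^1) = 2, rank(N^2) = 1, rank(N^3) = 0; the number of blocks of size ≥ j is rank(N^{j−1}) − rank(N^j), giving [2, 1, 1]. So we have 1 block(s) of size 3, 1 block(s) of size 1 → block sizes [3, 1]

Assembling the blocks gives a Jordan form
J =
  [5, 1, 0, 0]
  [0, 5, 1, 0]
  [0, 0, 5, 0]
  [0, 0, 0, 5]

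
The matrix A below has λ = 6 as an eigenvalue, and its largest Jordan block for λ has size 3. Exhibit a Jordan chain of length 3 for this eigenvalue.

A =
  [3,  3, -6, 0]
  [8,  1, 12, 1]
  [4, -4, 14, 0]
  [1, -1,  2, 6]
A Jordan chain for λ = 6 of length 3:
v_1 = (9, -15, -12, -3)ᵀ
v_2 = (-3, 8, 4, 1)ᵀ
v_3 = (1, 0, 0, 0)ᵀ

Let N = A − (6)·I. We want v_3 with N^3 v_3 = 0 but N^2 v_3 ≠ 0; then v_{j-1} := N · v_j for j = 3, …, 2.

Pick v_3 = (1, 0, 0, 0)ᵀ.
Then v_2 = N · v_3 = (-3, 8, 4, 1)ᵀ.
Then v_1 = N · v_2 = (9, -15, -12, -3)ᵀ.

Sanity check: (A − (6)·I) v_1 = (0, 0, 0, 0)ᵀ = 0. ✓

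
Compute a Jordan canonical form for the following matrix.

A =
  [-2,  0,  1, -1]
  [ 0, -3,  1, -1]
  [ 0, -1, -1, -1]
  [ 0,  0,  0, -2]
J_3(-2) ⊕ J_1(-2)

The characteristic polynomial is
  det(x·I − A) = x^4 + 8*x^3 + 24*x^2 + 32*x + 16 = (x + 2)^4

Eigenvalues and multiplicities (the geometric multiplicity of λ is n − rank(A − λI), which equals the number of Jordan blocks for λ):
  λ = -2: algebraic multiplicity = 4, geometric multiplicity = 2

Determining the block sizes for each eigenvalue:
  λ = -2: with am = 4 and gm = 2, the partition is not yet determined (e.g. several partitions of 4 into 2 parts exist). Let N = A − (-2)·I. Computing rank(N^1) = 2, rank(N^2) = 1, rank(N^3) = 0; the number of blocks of size ≥ j is rank(N^{j−1}) − rank(N^j), giving [2, 1, 1]. So we have 1 block(s) of size 3, 1 block(s) of size 1 → block sizes [3, 1]

Assembling the blocks gives a Jordan form
J =
  [-2,  1,  0,  0]
  [ 0, -2,  1,  0]
  [ 0,  0, -2,  0]
  [ 0,  0,  0, -2]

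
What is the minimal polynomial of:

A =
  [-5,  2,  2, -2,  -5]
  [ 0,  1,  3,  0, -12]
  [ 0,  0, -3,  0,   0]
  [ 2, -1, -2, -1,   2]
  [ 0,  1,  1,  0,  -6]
x^4 + 11*x^3 + 45*x^2 + 81*x + 54

The characteristic polynomial is χ_A(x) = (x + 2)*(x + 3)^4, so the eigenvalues are known. The minimal polynomial is
  m_A(x) = Π_λ (x − λ)^{k_λ}
where k_λ is the size of the *largest* Jordan block for λ (equivalently, the smallest k with (A − λI)^k v = 0 for every generalised eigenvector v of λ).

  λ = -3: largest Jordan block has size 3, contributing (x + 3)^3
  λ = -2: largest Jordan block has size 1, contributing (x + 2)

So m_A(x) = (x + 2)*(x + 3)^3 = x^4 + 11*x^3 + 45*x^2 + 81*x + 54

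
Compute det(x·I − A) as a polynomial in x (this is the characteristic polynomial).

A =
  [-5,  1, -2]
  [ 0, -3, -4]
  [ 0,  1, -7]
x^3 + 15*x^2 + 75*x + 125

Expanding det(x·I − A) (e.g. by cofactor expansion or by noting that A is similar to its Jordan form J, which has the same characteristic polynomial as A) gives
  χ_A(x) = x^3 + 15*x^2 + 75*x + 125
which factors as (x + 5)^3. The eigenvalues (with algebraic multiplicities) are λ = -5 with multiplicity 3.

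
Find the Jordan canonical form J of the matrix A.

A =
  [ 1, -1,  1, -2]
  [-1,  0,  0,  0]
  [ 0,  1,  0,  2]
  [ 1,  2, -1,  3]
J_3(1) ⊕ J_1(1)

The characteristic polynomial is
  det(x·I − A) = x^4 - 4*x^3 + 6*x^2 - 4*x + 1 = (x - 1)^4

Eigenvalues and multiplicities (the geometric multiplicity of λ is n − rank(A − λI), which equals the number of Jordan blocks for λ):
  λ = 1: algebraic multiplicity = 4, geometric multiplicity = 2

Determining the block sizes for each eigenvalue:
  λ = 1: with am = 4 and gm = 2, the partition is not yet determined (e.g. several partitions of 4 into 2 parts exist). Let N = A − (1)·I. Computing rank(N^1) = 2, rank(N^2) = 1, rank(N^3) = 0; the number of blocks of size ≥ j is rank(N^{j−1}) − rank(N^j), giving [2, 1, 1]. So we have 1 block(s) of size 3, 1 block(s) of size 1 → block sizes [3, 1]

Assembling the blocks gives a Jordan form
J =
  [1, 1, 0, 0]
  [0, 1, 1, 0]
  [0, 0, 1, 0]
  [0, 0, 0, 1]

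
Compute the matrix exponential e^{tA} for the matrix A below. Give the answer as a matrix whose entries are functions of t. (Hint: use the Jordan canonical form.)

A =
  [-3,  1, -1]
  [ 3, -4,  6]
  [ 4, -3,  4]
e^{tA} =
  [3*t^2*exp(-t)/2 - 2*t*exp(-t) + exp(-t), -t^2*exp(-t) + t*exp(-t), 3*t^2*exp(-t)/2 - t*exp(-t)]
  [9*t^2*exp(-t)/2 + 3*t*exp(-t), -3*t^2*exp(-t) - 3*t*exp(-t) + exp(-t), 9*t^2*exp(-t)/2 + 6*t*exp(-t)]
  [3*t^2*exp(-t)/2 + 4*t*exp(-t), -t^2*exp(-t) - 3*t*exp(-t), 3*t^2*exp(-t)/2 + 5*t*exp(-t) + exp(-t)]

Strategy: write A = P · J · P⁻¹ where J is a Jordan canonical form, so e^{tA} = P · e^{tJ} · P⁻¹, and e^{tJ} can be computed block-by-block.

A has Jordan form
J =
  [-1,  1,  0]
  [ 0, -1,  1]
  [ 0,  0, -1]
(up to reordering of blocks).

Per-block formulas:
  For a 3×3 Jordan block J_3(-1): exp(t · J_3(-1)) = e^(-1t)·(I + t·N + (t^2/2)·N^2), where N is the 3×3 nilpotent shift.

After assembling e^{tJ} and conjugating by P, we get:

e^{tA} =
  [3*t^2*exp(-t)/2 - 2*t*exp(-t) + exp(-t), -t^2*exp(-t) + t*exp(-t), 3*t^2*exp(-t)/2 - t*exp(-t)]
  [9*t^2*exp(-t)/2 + 3*t*exp(-t), -3*t^2*exp(-t) - 3*t*exp(-t) + exp(-t), 9*t^2*exp(-t)/2 + 6*t*exp(-t)]
  [3*t^2*exp(-t)/2 + 4*t*exp(-t), -t^2*exp(-t) - 3*t*exp(-t), 3*t^2*exp(-t)/2 + 5*t*exp(-t) + exp(-t)]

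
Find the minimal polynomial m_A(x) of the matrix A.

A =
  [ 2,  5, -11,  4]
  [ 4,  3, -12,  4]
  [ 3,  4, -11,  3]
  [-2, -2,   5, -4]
x^4 + 10*x^3 + 37*x^2 + 60*x + 36

The characteristic polynomial is χ_A(x) = (x + 2)^2*(x + 3)^2, so the eigenvalues are known. The minimal polynomial is
  m_A(x) = Π_λ (x − λ)^{k_λ}
where k_λ is the size of the *largest* Jordan block for λ (equivalently, the smallest k with (A − λI)^k v = 0 for every generalised eigenvector v of λ).

  λ = -3: largest Jordan block has size 2, contributing (x + 3)^2
  λ = -2: largest Jordan block has size 2, contributing (x + 2)^2

So m_A(x) = (x + 2)^2*(x + 3)^2 = x^4 + 10*x^3 + 37*x^2 + 60*x + 36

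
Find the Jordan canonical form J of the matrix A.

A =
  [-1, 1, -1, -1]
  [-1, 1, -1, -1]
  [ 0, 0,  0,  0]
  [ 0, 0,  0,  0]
J_2(0) ⊕ J_1(0) ⊕ J_1(0)

The characteristic polynomial is
  det(x·I − A) = x^4

Eigenvalues and multiplicities (the geometric multiplicity of λ is n − rank(A − λI), which equals the number of Jordan blocks for λ):
  λ = 0: algebraic multiplicity = 4, geometric multiplicity = 3

Determining the block sizes for each eigenvalue:
  λ = 0: 3 blocks summing to 4 forces exactly one block of size 2 and the rest size 1 → block sizes [2, 1, 1]

Assembling the blocks gives a Jordan form
J =
  [0, 1, 0, 0]
  [0, 0, 0, 0]
  [0, 0, 0, 0]
  [0, 0, 0, 0]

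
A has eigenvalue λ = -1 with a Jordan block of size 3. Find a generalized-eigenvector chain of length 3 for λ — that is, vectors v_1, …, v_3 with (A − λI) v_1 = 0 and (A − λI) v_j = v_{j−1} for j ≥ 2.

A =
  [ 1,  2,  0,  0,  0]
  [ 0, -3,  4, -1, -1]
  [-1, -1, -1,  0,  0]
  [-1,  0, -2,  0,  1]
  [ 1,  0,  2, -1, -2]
A Jordan chain for λ = -1 of length 3:
v_1 = (4, -4, -2, 0, 0)ᵀ
v_2 = (2, 0, -1, -1, 1)ᵀ
v_3 = (1, 0, 0, 0, 0)ᵀ

Let N = A − (-1)·I. We want v_3 with N^3 v_3 = 0 but N^2 v_3 ≠ 0; then v_{j-1} := N · v_j for j = 3, …, 2.

Pick v_3 = (1, 0, 0, 0, 0)ᵀ.
Then v_2 = N · v_3 = (2, 0, -1, -1, 1)ᵀ.
Then v_1 = N · v_2 = (4, -4, -2, 0, 0)ᵀ.

Sanity check: (A − (-1)·I) v_1 = (0, 0, 0, 0, 0)ᵀ = 0. ✓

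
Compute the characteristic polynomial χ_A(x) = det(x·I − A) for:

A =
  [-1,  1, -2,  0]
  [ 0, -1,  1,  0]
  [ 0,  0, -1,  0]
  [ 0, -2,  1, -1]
x^4 + 4*x^3 + 6*x^2 + 4*x + 1

Expanding det(x·I − A) (e.g. by cofactor expansion or by noting that A is similar to its Jordan form J, which has the same characteristic polynomial as A) gives
  χ_A(x) = x^4 + 4*x^3 + 6*x^2 + 4*x + 1
which factors as (x + 1)^4. The eigenvalues (with algebraic multiplicities) are λ = -1 with multiplicity 4.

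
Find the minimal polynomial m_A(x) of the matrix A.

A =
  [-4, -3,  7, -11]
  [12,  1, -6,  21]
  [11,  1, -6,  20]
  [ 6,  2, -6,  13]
x^2 - 2*x + 1

The characteristic polynomial is χ_A(x) = (x - 1)^4, so the eigenvalues are known. The minimal polynomial is
  m_A(x) = Π_λ (x − λ)^{k_λ}
where k_λ is the size of the *largest* Jordan block for λ (equivalently, the smallest k with (A − λI)^k v = 0 for every generalised eigenvector v of λ).

  λ = 1: largest Jordan block has size 2, contributing (x − 1)^2

So m_A(x) = (x - 1)^2 = x^2 - 2*x + 1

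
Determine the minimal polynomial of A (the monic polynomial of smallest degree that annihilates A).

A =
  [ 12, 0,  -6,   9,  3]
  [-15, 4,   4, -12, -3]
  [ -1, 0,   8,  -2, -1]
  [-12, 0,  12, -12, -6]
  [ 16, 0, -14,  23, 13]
x^4 - 19*x^3 + 132*x^2 - 396*x + 432

The characteristic polynomial is χ_A(x) = (x - 6)^3*(x - 4)*(x - 3), so the eigenvalues are known. The minimal polynomial is
  m_A(x) = Π_λ (x − λ)^{k_λ}
where k_λ is the size of the *largest* Jordan block for λ (equivalently, the smallest k with (A − λI)^k v = 0 for every generalised eigenvector v of λ).

  λ = 3: largest Jordan block has size 1, contributing (x − 3)
  λ = 4: largest Jordan block has size 1, contributing (x − 4)
  λ = 6: largest Jordan block has size 2, contributing (x − 6)^2

So m_A(x) = (x - 6)^2*(x - 4)*(x - 3) = x^4 - 19*x^3 + 132*x^2 - 396*x + 432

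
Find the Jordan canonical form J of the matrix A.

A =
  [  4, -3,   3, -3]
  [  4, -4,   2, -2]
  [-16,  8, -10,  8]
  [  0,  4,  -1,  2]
J_3(-2) ⊕ J_1(-2)

The characteristic polynomial is
  det(x·I − A) = x^4 + 8*x^3 + 24*x^2 + 32*x + 16 = (x + 2)^4

Eigenvalues and multiplicities (the geometric multiplicity of λ is n − rank(A − λI), which equals the number of Jordan blocks for λ):
  λ = -2: algebraic multiplicity = 4, geometric multiplicity = 2

Determining the block sizes for each eigenvalue:
  λ = -2: with am = 4 and gm = 2, the partition is not yet determined (e.g. several partitions of 4 into 2 parts exist). Let N = A − (-2)·I. Computing rank(N^1) = 2, rank(N^2) = 1, rank(N^3) = 0; the number of blocks of size ≥ j is rank(N^{j−1}) − rank(N^j), giving [2, 1, 1]. So we have 1 block(s) of size 3, 1 block(s) of size 1 → block sizes [3, 1]

Assembling the blocks gives a Jordan form
J =
  [-2,  1,  0,  0]
  [ 0, -2,  1,  0]
  [ 0,  0, -2,  0]
  [ 0,  0,  0, -2]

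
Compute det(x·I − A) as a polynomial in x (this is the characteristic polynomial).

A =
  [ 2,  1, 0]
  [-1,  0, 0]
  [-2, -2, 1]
x^3 - 3*x^2 + 3*x - 1

Expanding det(x·I − A) (e.g. by cofactor expansion or by noting that A is similar to its Jordan form J, which has the same characteristic polynomial as A) gives
  χ_A(x) = x^3 - 3*x^2 + 3*x - 1
which factors as (x - 1)^3. The eigenvalues (with algebraic multiplicities) are λ = 1 with multiplicity 3.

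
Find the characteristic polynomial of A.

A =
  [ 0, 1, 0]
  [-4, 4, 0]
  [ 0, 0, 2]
x^3 - 6*x^2 + 12*x - 8

Expanding det(x·I − A) (e.g. by cofactor expansion or by noting that A is similar to its Jordan form J, which has the same characteristic polynomial as A) gives
  χ_A(x) = x^3 - 6*x^2 + 12*x - 8
which factors as (x - 2)^3. The eigenvalues (with algebraic multiplicities) are λ = 2 with multiplicity 3.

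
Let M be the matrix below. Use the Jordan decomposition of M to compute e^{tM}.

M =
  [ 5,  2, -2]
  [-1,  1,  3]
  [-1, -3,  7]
e^{tM} =
  [exp(5*t), 2*exp(5*t) - 2*exp(4*t), -2*exp(5*t) + 2*exp(4*t)]
  [-exp(5*t) + exp(4*t), -t*exp(4*t) - 2*exp(5*t) + 3*exp(4*t), t*exp(4*t) + 2*exp(5*t) - 2*exp(4*t)]
  [-exp(5*t) + exp(4*t), -t*exp(4*t) - 2*exp(5*t) + 2*exp(4*t), t*exp(4*t) + 2*exp(5*t) - exp(4*t)]

Strategy: write M = P · J · P⁻¹ where J is a Jordan canonical form, so e^{tM} = P · e^{tJ} · P⁻¹, and e^{tJ} can be computed block-by-block.

M has Jordan form
J =
  [4, 1, 0]
  [0, 4, 0]
  [0, 0, 5]
(up to reordering of blocks).

Per-block formulas:
  For a 2×2 Jordan block J_2(4): exp(t · J_2(4)) = e^(4t)·(I + t·N), where N is the 2×2 nilpotent shift.
  For a 1×1 block at λ = 5: exp(t · [5]) = [e^(5t)].

After assembling e^{tJ} and conjugating by P, we get:

e^{tM} =
  [exp(5*t), 2*exp(5*t) - 2*exp(4*t), -2*exp(5*t) + 2*exp(4*t)]
  [-exp(5*t) + exp(4*t), -t*exp(4*t) - 2*exp(5*t) + 3*exp(4*t), t*exp(4*t) + 2*exp(5*t) - 2*exp(4*t)]
  [-exp(5*t) + exp(4*t), -t*exp(4*t) - 2*exp(5*t) + 2*exp(4*t), t*exp(4*t) + 2*exp(5*t) - exp(4*t)]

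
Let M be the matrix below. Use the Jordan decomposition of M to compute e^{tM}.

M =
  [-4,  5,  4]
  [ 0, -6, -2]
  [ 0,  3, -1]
e^{tM} =
  [exp(-4*t), 3*t*exp(-4*t) + 2*exp(-3*t) - 2*exp(-4*t), 2*t*exp(-4*t) + 2*exp(-3*t) - 2*exp(-4*t)]
  [0, -2*exp(-3*t) + 3*exp(-4*t), -2*exp(-3*t) + 2*exp(-4*t)]
  [0, 3*exp(-3*t) - 3*exp(-4*t), 3*exp(-3*t) - 2*exp(-4*t)]

Strategy: write M = P · J · P⁻¹ where J is a Jordan canonical form, so e^{tM} = P · e^{tJ} · P⁻¹, and e^{tJ} can be computed block-by-block.

M has Jordan form
J =
  [-4,  1,  0]
  [ 0, -4,  0]
  [ 0,  0, -3]
(up to reordering of blocks).

Per-block formulas:
  For a 2×2 Jordan block J_2(-4): exp(t · J_2(-4)) = e^(-4t)·(I + t·N), where N is the 2×2 nilpotent shift.
  For a 1×1 block at λ = -3: exp(t · [-3]) = [e^(-3t)].

After assembling e^{tJ} and conjugating by P, we get:

e^{tM} =
  [exp(-4*t), 3*t*exp(-4*t) + 2*exp(-3*t) - 2*exp(-4*t), 2*t*exp(-4*t) + 2*exp(-3*t) - 2*exp(-4*t)]
  [0, -2*exp(-3*t) + 3*exp(-4*t), -2*exp(-3*t) + 2*exp(-4*t)]
  [0, 3*exp(-3*t) - 3*exp(-4*t), 3*exp(-3*t) - 2*exp(-4*t)]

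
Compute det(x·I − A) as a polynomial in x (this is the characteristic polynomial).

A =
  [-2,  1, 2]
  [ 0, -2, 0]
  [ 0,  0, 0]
x^3 + 4*x^2 + 4*x

Expanding det(x·I − A) (e.g. by cofactor expansion or by noting that A is similar to its Jordan form J, which has the same characteristic polynomial as A) gives
  χ_A(x) = x^3 + 4*x^2 + 4*x
which factors as x*(x + 2)^2. The eigenvalues (with algebraic multiplicities) are λ = -2 with multiplicity 2, λ = 0 with multiplicity 1.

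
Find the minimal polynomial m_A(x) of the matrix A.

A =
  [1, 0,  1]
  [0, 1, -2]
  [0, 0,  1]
x^2 - 2*x + 1

The characteristic polynomial is χ_A(x) = (x - 1)^3, so the eigenvalues are known. The minimal polynomial is
  m_A(x) = Π_λ (x − λ)^{k_λ}
where k_λ is the size of the *largest* Jordan block for λ (equivalently, the smallest k with (A − λI)^k v = 0 for every generalised eigenvector v of λ).

  λ = 1: largest Jordan block has size 2, contributing (x − 1)^2

So m_A(x) = (x - 1)^2 = x^2 - 2*x + 1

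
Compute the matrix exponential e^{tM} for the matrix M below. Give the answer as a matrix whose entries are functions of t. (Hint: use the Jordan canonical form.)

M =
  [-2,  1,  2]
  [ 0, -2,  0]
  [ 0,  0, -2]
e^{tM} =
  [exp(-2*t), t*exp(-2*t), 2*t*exp(-2*t)]
  [0, exp(-2*t), 0]
  [0, 0, exp(-2*t)]

Strategy: write M = P · J · P⁻¹ where J is a Jordan canonical form, so e^{tM} = P · e^{tJ} · P⁻¹, and e^{tJ} can be computed block-by-block.

M has Jordan form
J =
  [-2,  1,  0]
  [ 0, -2,  0]
  [ 0,  0, -2]
(up to reordering of blocks).

Per-block formulas:
  For a 1×1 block at λ = -2: exp(t · [-2]) = [e^(-2t)].
  For a 2×2 Jordan block J_2(-2): exp(t · J_2(-2)) = e^(-2t)·(I + t·N), where N is the 2×2 nilpotent shift.

After assembling e^{tJ} and conjugating by P, we get:

e^{tM} =
  [exp(-2*t), t*exp(-2*t), 2*t*exp(-2*t)]
  [0, exp(-2*t), 0]
  [0, 0, exp(-2*t)]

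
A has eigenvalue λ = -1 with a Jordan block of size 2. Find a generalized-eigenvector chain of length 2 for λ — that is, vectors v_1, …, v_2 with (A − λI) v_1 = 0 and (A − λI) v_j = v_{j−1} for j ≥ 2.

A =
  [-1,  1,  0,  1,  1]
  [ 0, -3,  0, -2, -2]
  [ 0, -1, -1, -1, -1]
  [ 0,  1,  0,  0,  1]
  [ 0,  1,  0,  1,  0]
A Jordan chain for λ = -1 of length 2:
v_1 = (1, -2, -1, 1, 1)ᵀ
v_2 = (0, 1, 0, 0, 0)ᵀ

Let N = A − (-1)·I. We want v_2 with N^2 v_2 = 0 but N^1 v_2 ≠ 0; then v_{j-1} := N · v_j for j = 2, …, 2.

Pick v_2 = (0, 1, 0, 0, 0)ᵀ.
Then v_1 = N · v_2 = (1, -2, -1, 1, 1)ᵀ.

Sanity check: (A − (-1)·I) v_1 = (0, 0, 0, 0, 0)ᵀ = 0. ✓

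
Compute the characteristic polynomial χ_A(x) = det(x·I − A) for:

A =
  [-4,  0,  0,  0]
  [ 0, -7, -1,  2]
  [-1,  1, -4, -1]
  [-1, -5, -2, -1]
x^4 + 16*x^3 + 96*x^2 + 256*x + 256

Expanding det(x·I − A) (e.g. by cofactor expansion or by noting that A is similar to its Jordan form J, which has the same characteristic polynomial as A) gives
  χ_A(x) = x^4 + 16*x^3 + 96*x^2 + 256*x + 256
which factors as (x + 4)^4. The eigenvalues (with algebraic multiplicities) are λ = -4 with multiplicity 4.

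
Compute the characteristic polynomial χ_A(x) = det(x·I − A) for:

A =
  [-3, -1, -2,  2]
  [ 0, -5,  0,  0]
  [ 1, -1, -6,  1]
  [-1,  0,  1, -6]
x^4 + 20*x^3 + 150*x^2 + 500*x + 625

Expanding det(x·I − A) (e.g. by cofactor expansion or by noting that A is similar to its Jordan form J, which has the same characteristic polynomial as A) gives
  χ_A(x) = x^4 + 20*x^3 + 150*x^2 + 500*x + 625
which factors as (x + 5)^4. The eigenvalues (with algebraic multiplicities) are λ = -5 with multiplicity 4.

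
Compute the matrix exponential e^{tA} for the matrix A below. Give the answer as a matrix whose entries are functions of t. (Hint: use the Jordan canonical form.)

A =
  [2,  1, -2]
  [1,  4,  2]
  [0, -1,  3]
e^{tA} =
  [t^2*exp(3*t) - t*exp(3*t) + exp(3*t), t^2*exp(3*t) + t*exp(3*t), 2*t^2*exp(3*t) - 2*t*exp(3*t)]
  [t*exp(3*t), t*exp(3*t) + exp(3*t), 2*t*exp(3*t)]
  [-t^2*exp(3*t)/2, -t^2*exp(3*t)/2 - t*exp(3*t), -t^2*exp(3*t) + exp(3*t)]

Strategy: write A = P · J · P⁻¹ where J is a Jordan canonical form, so e^{tA} = P · e^{tJ} · P⁻¹, and e^{tJ} can be computed block-by-block.

A has Jordan form
J =
  [3, 1, 0]
  [0, 3, 1]
  [0, 0, 3]
(up to reordering of blocks).

Per-block formulas:
  For a 3×3 Jordan block J_3(3): exp(t · J_3(3)) = e^(3t)·(I + t·N + (t^2/2)·N^2), where N is the 3×3 nilpotent shift.

After assembling e^{tJ} and conjugating by P, we get:

e^{tA} =
  [t^2*exp(3*t) - t*exp(3*t) + exp(3*t), t^2*exp(3*t) + t*exp(3*t), 2*t^2*exp(3*t) - 2*t*exp(3*t)]
  [t*exp(3*t), t*exp(3*t) + exp(3*t), 2*t*exp(3*t)]
  [-t^2*exp(3*t)/2, -t^2*exp(3*t)/2 - t*exp(3*t), -t^2*exp(3*t) + exp(3*t)]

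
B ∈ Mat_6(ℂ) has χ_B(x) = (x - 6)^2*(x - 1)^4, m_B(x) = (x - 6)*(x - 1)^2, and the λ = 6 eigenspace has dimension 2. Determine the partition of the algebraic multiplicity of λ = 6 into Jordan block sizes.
Block sizes for λ = 6: [1, 1]

Step 1 — from the characteristic polynomial, algebraic multiplicity of λ = 6 is 2. From dim ker(B − (6)·I) = 2, there are exactly 2 Jordan blocks for λ = 6.
Step 2 — from the minimal polynomial, the factor (x − 6) tells us the largest block for λ = 6 has size 1.
Step 3 — with total size 2, 2 blocks, and largest block 1, the block sizes (in nonincreasing order) are [1, 1].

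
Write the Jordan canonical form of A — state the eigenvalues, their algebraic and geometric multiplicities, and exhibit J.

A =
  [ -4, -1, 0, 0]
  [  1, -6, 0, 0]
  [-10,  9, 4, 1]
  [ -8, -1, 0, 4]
J_2(-5) ⊕ J_2(4)

The characteristic polynomial is
  det(x·I − A) = x^4 + 2*x^3 - 39*x^2 - 40*x + 400 = (x - 4)^2*(x + 5)^2

Eigenvalues and multiplicities (the geometric multiplicity of λ is n − rank(A − λI), which equals the number of Jordan blocks for λ):
  λ = -5: algebraic multiplicity = 2, geometric multiplicity = 1
  λ = 4: algebraic multiplicity = 2, geometric multiplicity = 1

Determining the block sizes for each eigenvalue:
  λ = -5: one block (gm = 1), so the single block has size am = 2 → block sizes [2]
  λ = 4: one block (gm = 1), so the single block has size am = 2 → block sizes [2]

Assembling the blocks gives a Jordan form
J =
  [-5,  1, 0, 0]
  [ 0, -5, 0, 0]
  [ 0,  0, 4, 1]
  [ 0,  0, 0, 4]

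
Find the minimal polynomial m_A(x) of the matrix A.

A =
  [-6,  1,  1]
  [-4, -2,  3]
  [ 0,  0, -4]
x^3 + 12*x^2 + 48*x + 64

The characteristic polynomial is χ_A(x) = (x + 4)^3, so the eigenvalues are known. The minimal polynomial is
  m_A(x) = Π_λ (x − λ)^{k_λ}
where k_λ is the size of the *largest* Jordan block for λ (equivalently, the smallest k with (A − λI)^k v = 0 for every generalised eigenvector v of λ).

  λ = -4: largest Jordan block has size 3, contributing (x + 4)^3

So m_A(x) = (x + 4)^3 = x^3 + 12*x^2 + 48*x + 64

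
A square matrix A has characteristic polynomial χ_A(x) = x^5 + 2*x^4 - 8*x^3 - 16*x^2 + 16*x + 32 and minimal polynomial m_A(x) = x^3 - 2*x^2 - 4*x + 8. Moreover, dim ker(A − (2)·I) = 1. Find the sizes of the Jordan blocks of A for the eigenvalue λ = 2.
Block sizes for λ = 2: [2]

Step 1 — from the characteristic polynomial, algebraic multiplicity of λ = 2 is 2. From dim ker(A − (2)·I) = 1, there are exactly 1 Jordan blocks for λ = 2.
Step 2 — from the minimal polynomial, the factor (x − 2)^2 tells us the largest block for λ = 2 has size 2.
Step 3 — with total size 2, 1 blocks, and largest block 2, the block sizes (in nonincreasing order) are [2].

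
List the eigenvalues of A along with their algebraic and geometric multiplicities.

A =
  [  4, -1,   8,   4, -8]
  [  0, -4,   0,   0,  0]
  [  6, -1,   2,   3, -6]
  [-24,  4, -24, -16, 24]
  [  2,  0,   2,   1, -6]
λ = -4: alg = 5, geom = 3

Step 1 — factor the characteristic polynomial to read off the algebraic multiplicities:
  χ_A(x) = (x + 4)^5

Step 2 — compute geometric multiplicities via the rank-nullity identity g(λ) = n − rank(A − λI):
  rank(A − (-4)·I) = 2, so dim ker(A − (-4)·I) = n − 2 = 3

Summary:
  λ = -4: algebraic multiplicity = 5, geometric multiplicity = 3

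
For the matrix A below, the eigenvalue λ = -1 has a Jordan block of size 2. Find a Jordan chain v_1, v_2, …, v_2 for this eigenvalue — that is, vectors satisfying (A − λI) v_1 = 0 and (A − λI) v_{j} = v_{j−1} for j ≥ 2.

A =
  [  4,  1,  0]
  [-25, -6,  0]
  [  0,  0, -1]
A Jordan chain for λ = -1 of length 2:
v_1 = (5, -25, 0)ᵀ
v_2 = (1, 0, 0)ᵀ

Let N = A − (-1)·I. We want v_2 with N^2 v_2 = 0 but N^1 v_2 ≠ 0; then v_{j-1} := N · v_j for j = 2, …, 2.

Pick v_2 = (1, 0, 0)ᵀ.
Then v_1 = N · v_2 = (5, -25, 0)ᵀ.

Sanity check: (A − (-1)·I) v_1 = (0, 0, 0)ᵀ = 0. ✓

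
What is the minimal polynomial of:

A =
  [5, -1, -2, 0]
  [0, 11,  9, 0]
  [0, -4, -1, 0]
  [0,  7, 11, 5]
x^3 - 15*x^2 + 75*x - 125

The characteristic polynomial is χ_A(x) = (x - 5)^4, so the eigenvalues are known. The minimal polynomial is
  m_A(x) = Π_λ (x − λ)^{k_λ}
where k_λ is the size of the *largest* Jordan block for λ (equivalently, the smallest k with (A − λI)^k v = 0 for every generalised eigenvector v of λ).

  λ = 5: largest Jordan block has size 3, contributing (x − 5)^3

So m_A(x) = (x - 5)^3 = x^3 - 15*x^2 + 75*x - 125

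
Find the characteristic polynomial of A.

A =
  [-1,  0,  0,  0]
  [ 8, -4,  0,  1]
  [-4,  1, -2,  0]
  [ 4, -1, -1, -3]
x^4 + 10*x^3 + 36*x^2 + 54*x + 27

Expanding det(x·I − A) (e.g. by cofactor expansion or by noting that A is similar to its Jordan form J, which has the same characteristic polynomial as A) gives
  χ_A(x) = x^4 + 10*x^3 + 36*x^2 + 54*x + 27
which factors as (x + 1)*(x + 3)^3. The eigenvalues (with algebraic multiplicities) are λ = -3 with multiplicity 3, λ = -1 with multiplicity 1.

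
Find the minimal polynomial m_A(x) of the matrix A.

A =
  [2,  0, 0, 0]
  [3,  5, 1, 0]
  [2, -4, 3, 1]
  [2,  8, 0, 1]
x^4 - 11*x^3 + 45*x^2 - 81*x + 54

The characteristic polynomial is χ_A(x) = (x - 3)^3*(x - 2), so the eigenvalues are known. The minimal polynomial is
  m_A(x) = Π_λ (x − λ)^{k_λ}
where k_λ is the size of the *largest* Jordan block for λ (equivalently, the smallest k with (A − λI)^k v = 0 for every generalised eigenvector v of λ).

  λ = 2: largest Jordan block has size 1, contributing (x − 2)
  λ = 3: largest Jordan block has size 3, contributing (x − 3)^3

So m_A(x) = (x - 3)^3*(x - 2) = x^4 - 11*x^3 + 45*x^2 - 81*x + 54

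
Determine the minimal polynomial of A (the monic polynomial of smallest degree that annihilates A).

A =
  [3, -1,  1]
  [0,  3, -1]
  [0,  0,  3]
x^3 - 9*x^2 + 27*x - 27

The characteristic polynomial is χ_A(x) = (x - 3)^3, so the eigenvalues are known. The minimal polynomial is
  m_A(x) = Π_λ (x − λ)^{k_λ}
where k_λ is the size of the *largest* Jordan block for λ (equivalently, the smallest k with (A − λI)^k v = 0 for every generalised eigenvector v of λ).

  λ = 3: largest Jordan block has size 3, contributing (x − 3)^3

So m_A(x) = (x - 3)^3 = x^3 - 9*x^2 + 27*x - 27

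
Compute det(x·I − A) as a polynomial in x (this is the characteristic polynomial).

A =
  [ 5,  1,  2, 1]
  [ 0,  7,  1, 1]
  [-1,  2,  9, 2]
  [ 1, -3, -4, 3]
x^4 - 24*x^3 + 216*x^2 - 864*x + 1296

Expanding det(x·I − A) (e.g. by cofactor expansion or by noting that A is similar to its Jordan form J, which has the same characteristic polynomial as A) gives
  χ_A(x) = x^4 - 24*x^3 + 216*x^2 - 864*x + 1296
which factors as (x - 6)^4. The eigenvalues (with algebraic multiplicities) are λ = 6 with multiplicity 4.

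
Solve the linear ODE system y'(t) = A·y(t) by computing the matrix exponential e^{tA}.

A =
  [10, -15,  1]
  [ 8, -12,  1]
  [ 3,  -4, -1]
e^{tA} =
  [2*t^2*exp(-t) + 11*t*exp(-t) + exp(-t), -2*t^2*exp(-t) - 15*t*exp(-t), -2*t^2*exp(-t) + t*exp(-t)]
  [3*t^2*exp(-t)/2 + 8*t*exp(-t), -3*t^2*exp(-t)/2 - 11*t*exp(-t) + exp(-t), -3*t^2*exp(-t)/2 + t*exp(-t)]
  [t^2*exp(-t)/2 + 3*t*exp(-t), -t^2*exp(-t)/2 - 4*t*exp(-t), -t^2*exp(-t)/2 + exp(-t)]

Strategy: write A = P · J · P⁻¹ where J is a Jordan canonical form, so e^{tA} = P · e^{tJ} · P⁻¹, and e^{tJ} can be computed block-by-block.

A has Jordan form
J =
  [-1,  1,  0]
  [ 0, -1,  1]
  [ 0,  0, -1]
(up to reordering of blocks).

Per-block formulas:
  For a 3×3 Jordan block J_3(-1): exp(t · J_3(-1)) = e^(-1t)·(I + t·N + (t^2/2)·N^2), where N is the 3×3 nilpotent shift.

After assembling e^{tJ} and conjugating by P, we get:

e^{tA} =
  [2*t^2*exp(-t) + 11*t*exp(-t) + exp(-t), -2*t^2*exp(-t) - 15*t*exp(-t), -2*t^2*exp(-t) + t*exp(-t)]
  [3*t^2*exp(-t)/2 + 8*t*exp(-t), -3*t^2*exp(-t)/2 - 11*t*exp(-t) + exp(-t), -3*t^2*exp(-t)/2 + t*exp(-t)]
  [t^2*exp(-t)/2 + 3*t*exp(-t), -t^2*exp(-t)/2 - 4*t*exp(-t), -t^2*exp(-t)/2 + exp(-t)]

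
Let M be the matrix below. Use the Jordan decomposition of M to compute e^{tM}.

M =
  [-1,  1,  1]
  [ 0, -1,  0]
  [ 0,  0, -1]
e^{tM} =
  [exp(-t), t*exp(-t), t*exp(-t)]
  [0, exp(-t), 0]
  [0, 0, exp(-t)]

Strategy: write M = P · J · P⁻¹ where J is a Jordan canonical form, so e^{tM} = P · e^{tJ} · P⁻¹, and e^{tJ} can be computed block-by-block.

M has Jordan form
J =
  [-1,  1,  0]
  [ 0, -1,  0]
  [ 0,  0, -1]
(up to reordering of blocks).

Per-block formulas:
  For a 1×1 block at λ = -1: exp(t · [-1]) = [e^(-1t)].
  For a 2×2 Jordan block J_2(-1): exp(t · J_2(-1)) = e^(-1t)·(I + t·N), where N is the 2×2 nilpotent shift.

After assembling e^{tJ} and conjugating by P, we get:

e^{tM} =
  [exp(-t), t*exp(-t), t*exp(-t)]
  [0, exp(-t), 0]
  [0, 0, exp(-t)]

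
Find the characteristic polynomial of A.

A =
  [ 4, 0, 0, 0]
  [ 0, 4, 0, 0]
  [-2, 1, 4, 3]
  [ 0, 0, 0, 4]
x^4 - 16*x^3 + 96*x^2 - 256*x + 256

Expanding det(x·I − A) (e.g. by cofactor expansion or by noting that A is similar to its Jordan form J, which has the same characteristic polynomial as A) gives
  χ_A(x) = x^4 - 16*x^3 + 96*x^2 - 256*x + 256
which factors as (x - 4)^4. The eigenvalues (with algebraic multiplicities) are λ = 4 with multiplicity 4.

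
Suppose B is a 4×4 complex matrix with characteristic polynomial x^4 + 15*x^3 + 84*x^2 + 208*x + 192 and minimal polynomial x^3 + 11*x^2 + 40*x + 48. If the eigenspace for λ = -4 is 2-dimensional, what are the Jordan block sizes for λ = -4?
Block sizes for λ = -4: [2, 1]

Step 1 — from the characteristic polynomial, algebraic multiplicity of λ = -4 is 3. From dim ker(B − (-4)·I) = 2, there are exactly 2 Jordan blocks for λ = -4.
Step 2 — from the minimal polynomial, the factor (x + 4)^2 tells us the largest block for λ = -4 has size 2.
Step 3 — with total size 3, 2 blocks, and largest block 2, the block sizes (in nonincreasing order) are [2, 1].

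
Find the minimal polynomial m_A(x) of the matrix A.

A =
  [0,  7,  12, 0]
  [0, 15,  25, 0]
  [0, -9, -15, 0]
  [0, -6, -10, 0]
x^3

The characteristic polynomial is χ_A(x) = x^4, so the eigenvalues are known. The minimal polynomial is
  m_A(x) = Π_λ (x − λ)^{k_λ}
where k_λ is the size of the *largest* Jordan block for λ (equivalently, the smallest k with (A − λI)^k v = 0 for every generalised eigenvector v of λ).

  λ = 0: largest Jordan block has size 3, contributing (x − 0)^3

So m_A(x) = x^3 = x^3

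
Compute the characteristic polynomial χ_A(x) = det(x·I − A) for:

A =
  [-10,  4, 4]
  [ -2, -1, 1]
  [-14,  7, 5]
x^3 + 6*x^2 + 12*x + 8

Expanding det(x·I − A) (e.g. by cofactor expansion or by noting that A is similar to its Jordan form J, which has the same characteristic polynomial as A) gives
  χ_A(x) = x^3 + 6*x^2 + 12*x + 8
which factors as (x + 2)^3. The eigenvalues (with algebraic multiplicities) are λ = -2 with multiplicity 3.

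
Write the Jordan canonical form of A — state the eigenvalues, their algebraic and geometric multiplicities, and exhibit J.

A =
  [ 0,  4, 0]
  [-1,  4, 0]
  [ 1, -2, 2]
J_2(2) ⊕ J_1(2)

The characteristic polynomial is
  det(x·I − A) = x^3 - 6*x^2 + 12*x - 8 = (x - 2)^3

Eigenvalues and multiplicities (the geometric multiplicity of λ is n − rank(A − λI), which equals the number of Jordan blocks for λ):
  λ = 2: algebraic multiplicity = 3, geometric multiplicity = 2

Determining the block sizes for each eigenvalue:
  λ = 2: 2 blocks summing to 3 forces exactly one block of size 2 and the rest size 1 → block sizes [2, 1]

Assembling the blocks gives a Jordan form
J =
  [2, 1, 0]
  [0, 2, 0]
  [0, 0, 2]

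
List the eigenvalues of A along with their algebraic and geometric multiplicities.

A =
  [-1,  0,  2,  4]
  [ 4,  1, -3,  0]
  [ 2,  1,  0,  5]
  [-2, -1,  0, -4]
λ = -1: alg = 4, geom = 2

Step 1 — factor the characteristic polynomial to read off the algebraic multiplicities:
  χ_A(x) = (x + 1)^4

Step 2 — compute geometric multiplicities via the rank-nullity identity g(λ) = n − rank(A − λI):
  rank(A − (-1)·I) = 2, so dim ker(A − (-1)·I) = n − 2 = 2

Summary:
  λ = -1: algebraic multiplicity = 4, geometric multiplicity = 2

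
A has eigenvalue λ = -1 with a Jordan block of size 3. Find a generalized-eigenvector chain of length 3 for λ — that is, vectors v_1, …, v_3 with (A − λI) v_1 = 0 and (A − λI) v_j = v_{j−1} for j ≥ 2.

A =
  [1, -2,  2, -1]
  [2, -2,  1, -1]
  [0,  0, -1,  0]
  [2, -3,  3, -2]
A Jordan chain for λ = -1 of length 3:
v_1 = (-2, 0, 0, -4)ᵀ
v_2 = (2, 2, 0, 2)ᵀ
v_3 = (1, 0, 0, 0)ᵀ

Let N = A − (-1)·I. We want v_3 with N^3 v_3 = 0 but N^2 v_3 ≠ 0; then v_{j-1} := N · v_j for j = 3, …, 2.

Pick v_3 = (1, 0, 0, 0)ᵀ.
Then v_2 = N · v_3 = (2, 2, 0, 2)ᵀ.
Then v_1 = N · v_2 = (-2, 0, 0, -4)ᵀ.

Sanity check: (A − (-1)·I) v_1 = (0, 0, 0, 0)ᵀ = 0. ✓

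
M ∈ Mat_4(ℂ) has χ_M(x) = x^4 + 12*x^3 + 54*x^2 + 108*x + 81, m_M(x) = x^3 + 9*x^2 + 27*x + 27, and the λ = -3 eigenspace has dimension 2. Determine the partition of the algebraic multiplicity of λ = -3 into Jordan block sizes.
Block sizes for λ = -3: [3, 1]

Step 1 — from the characteristic polynomial, algebraic multiplicity of λ = -3 is 4. From dim ker(M − (-3)·I) = 2, there are exactly 2 Jordan blocks for λ = -3.
Step 2 — from the minimal polynomial, the factor (x + 3)^3 tells us the largest block for λ = -3 has size 3.
Step 3 — with total size 4, 2 blocks, and largest block 3, the block sizes (in nonincreasing order) are [3, 1].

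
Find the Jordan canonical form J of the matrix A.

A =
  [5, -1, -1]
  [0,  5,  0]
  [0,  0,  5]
J_2(5) ⊕ J_1(5)

The characteristic polynomial is
  det(x·I − A) = x^3 - 15*x^2 + 75*x - 125 = (x - 5)^3

Eigenvalues and multiplicities (the geometric multiplicity of λ is n − rank(A − λI), which equals the number of Jordan blocks for λ):
  λ = 5: algebraic multiplicity = 3, geometric multiplicity = 2

Determining the block sizes for each eigenvalue:
  λ = 5: 2 blocks summing to 3 forces exactly one block of size 2 and the rest size 1 → block sizes [2, 1]

Assembling the blocks gives a Jordan form
J =
  [5, 1, 0]
  [0, 5, 0]
  [0, 0, 5]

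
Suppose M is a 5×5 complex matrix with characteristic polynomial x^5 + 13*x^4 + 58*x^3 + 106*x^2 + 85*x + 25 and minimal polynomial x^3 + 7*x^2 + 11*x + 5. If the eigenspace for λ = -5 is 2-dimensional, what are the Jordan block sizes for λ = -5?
Block sizes for λ = -5: [1, 1]

Step 1 — from the characteristic polynomial, algebraic multiplicity of λ = -5 is 2. From dim ker(M − (-5)·I) = 2, there are exactly 2 Jordan blocks for λ = -5.
Step 2 — from the minimal polynomial, the factor (x + 5) tells us the largest block for λ = -5 has size 1.
Step 3 — with total size 2, 2 blocks, and largest block 1, the block sizes (in nonincreasing order) are [1, 1].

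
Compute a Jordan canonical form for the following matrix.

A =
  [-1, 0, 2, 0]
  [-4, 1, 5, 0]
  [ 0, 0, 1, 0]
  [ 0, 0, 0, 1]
J_1(-1) ⊕ J_2(1) ⊕ J_1(1)

The characteristic polynomial is
  det(x·I − A) = x^4 - 2*x^3 + 2*x - 1 = (x - 1)^3*(x + 1)

Eigenvalues and multiplicities (the geometric multiplicity of λ is n − rank(A − λI), which equals the number of Jordan blocks for λ):
  λ = -1: algebraic multiplicity = 1, geometric multiplicity = 1
  λ = 1: algebraic multiplicity = 3, geometric multiplicity = 2

Determining the block sizes for each eigenvalue:
  λ = -1: one block (gm = 1), so the single block has size am = 1 → block sizes [1]
  λ = 1: 2 blocks summing to 3 forces exactly one block of size 2 and the rest size 1 → block sizes [2, 1]

Assembling the blocks gives a Jordan form
J =
  [-1, 0, 0, 0]
  [ 0, 1, 1, 0]
  [ 0, 0, 1, 0]
  [ 0, 0, 0, 1]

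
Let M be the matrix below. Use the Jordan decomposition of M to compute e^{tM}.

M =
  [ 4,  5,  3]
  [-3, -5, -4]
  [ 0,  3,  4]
e^{tM} =
  [-3*t^2*exp(t) + 3*t*exp(t) + exp(t), -3*t^2*exp(t) + 5*t*exp(t), -t^2*exp(t) + 3*t*exp(t)]
  [9*t^2*exp(t)/2 - 3*t*exp(t), 9*t^2*exp(t)/2 - 6*t*exp(t) + exp(t), 3*t^2*exp(t)/2 - 4*t*exp(t)]
  [-9*t^2*exp(t)/2, -9*t^2*exp(t)/2 + 3*t*exp(t), -3*t^2*exp(t)/2 + 3*t*exp(t) + exp(t)]

Strategy: write M = P · J · P⁻¹ where J is a Jordan canonical form, so e^{tM} = P · e^{tJ} · P⁻¹, and e^{tJ} can be computed block-by-block.

M has Jordan form
J =
  [1, 1, 0]
  [0, 1, 1]
  [0, 0, 1]
(up to reordering of blocks).

Per-block formulas:
  For a 3×3 Jordan block J_3(1): exp(t · J_3(1)) = e^(1t)·(I + t·N + (t^2/2)·N^2), where N is the 3×3 nilpotent shift.

After assembling e^{tJ} and conjugating by P, we get:

e^{tM} =
  [-3*t^2*exp(t) + 3*t*exp(t) + exp(t), -3*t^2*exp(t) + 5*t*exp(t), -t^2*exp(t) + 3*t*exp(t)]
  [9*t^2*exp(t)/2 - 3*t*exp(t), 9*t^2*exp(t)/2 - 6*t*exp(t) + exp(t), 3*t^2*exp(t)/2 - 4*t*exp(t)]
  [-9*t^2*exp(t)/2, -9*t^2*exp(t)/2 + 3*t*exp(t), -3*t^2*exp(t)/2 + 3*t*exp(t) + exp(t)]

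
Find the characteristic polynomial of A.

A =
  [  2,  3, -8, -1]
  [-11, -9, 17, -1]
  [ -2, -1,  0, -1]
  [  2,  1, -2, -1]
x^4 + 8*x^3 + 24*x^2 + 32*x + 16

Expanding det(x·I − A) (e.g. by cofactor expansion or by noting that A is similar to its Jordan form J, which has the same characteristic polynomial as A) gives
  χ_A(x) = x^4 + 8*x^3 + 24*x^2 + 32*x + 16
which factors as (x + 2)^4. The eigenvalues (with algebraic multiplicities) are λ = -2 with multiplicity 4.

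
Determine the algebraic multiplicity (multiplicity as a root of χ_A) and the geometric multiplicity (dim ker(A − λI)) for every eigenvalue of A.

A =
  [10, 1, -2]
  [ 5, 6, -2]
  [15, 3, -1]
λ = 5: alg = 3, geom = 2

Step 1 — factor the characteristic polynomial to read off the algebraic multiplicities:
  χ_A(x) = (x - 5)^3

Step 2 — compute geometric multiplicities via the rank-nullity identity g(λ) = n − rank(A − λI):
  rank(A − (5)·I) = 1, so dim ker(A − (5)·I) = n − 1 = 2

Summary:
  λ = 5: algebraic multiplicity = 3, geometric multiplicity = 2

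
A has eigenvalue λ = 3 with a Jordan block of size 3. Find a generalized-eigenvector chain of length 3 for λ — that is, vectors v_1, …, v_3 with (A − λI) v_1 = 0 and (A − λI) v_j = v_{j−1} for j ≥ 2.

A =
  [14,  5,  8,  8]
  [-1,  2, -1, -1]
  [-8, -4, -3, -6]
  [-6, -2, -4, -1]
A Jordan chain for λ = 3 of length 3:
v_1 = (4, 4, 0, -8)ᵀ
v_2 = (11, -1, -8, -6)ᵀ
v_3 = (1, 0, 0, 0)ᵀ

Let N = A − (3)·I. We want v_3 with N^3 v_3 = 0 but N^2 v_3 ≠ 0; then v_{j-1} := N · v_j for j = 3, …, 2.

Pick v_3 = (1, 0, 0, 0)ᵀ.
Then v_2 = N · v_3 = (11, -1, -8, -6)ᵀ.
Then v_1 = N · v_2 = (4, 4, 0, -8)ᵀ.

Sanity check: (A − (3)·I) v_1 = (0, 0, 0, 0)ᵀ = 0. ✓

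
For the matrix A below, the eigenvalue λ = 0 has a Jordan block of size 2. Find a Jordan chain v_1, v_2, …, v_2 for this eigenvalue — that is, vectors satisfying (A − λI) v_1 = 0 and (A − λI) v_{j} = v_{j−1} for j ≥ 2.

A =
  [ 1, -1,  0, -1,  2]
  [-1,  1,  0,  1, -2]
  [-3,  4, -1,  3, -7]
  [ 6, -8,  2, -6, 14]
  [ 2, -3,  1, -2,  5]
A Jordan chain for λ = 0 of length 2:
v_1 = (1, -1, -3, 6, 2)ᵀ
v_2 = (1, 0, 0, 0, 0)ᵀ

Let N = A − (0)·I. We want v_2 with N^2 v_2 = 0 but N^1 v_2 ≠ 0; then v_{j-1} := N · v_j for j = 2, …, 2.

Pick v_2 = (1, 0, 0, 0, 0)ᵀ.
Then v_1 = N · v_2 = (1, -1, -3, 6, 2)ᵀ.

Sanity check: (A − (0)·I) v_1 = (0, 0, 0, 0, 0)ᵀ = 0. ✓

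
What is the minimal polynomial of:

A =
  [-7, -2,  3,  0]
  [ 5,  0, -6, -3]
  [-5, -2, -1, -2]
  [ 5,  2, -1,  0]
x^2 + 4*x + 4

The characteristic polynomial is χ_A(x) = (x + 2)^4, so the eigenvalues are known. The minimal polynomial is
  m_A(x) = Π_λ (x − λ)^{k_λ}
where k_λ is the size of the *largest* Jordan block for λ (equivalently, the smallest k with (A − λI)^k v = 0 for every generalised eigenvector v of λ).

  λ = -2: largest Jordan block has size 2, contributing (x + 2)^2

So m_A(x) = (x + 2)^2 = x^2 + 4*x + 4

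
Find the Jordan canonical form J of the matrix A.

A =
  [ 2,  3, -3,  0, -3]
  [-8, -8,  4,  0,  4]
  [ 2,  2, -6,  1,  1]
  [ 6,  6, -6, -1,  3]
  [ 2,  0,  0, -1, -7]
J_2(-4) ⊕ J_2(-4) ⊕ J_1(-4)

The characteristic polynomial is
  det(x·I − A) = x^5 + 20*x^4 + 160*x^3 + 640*x^2 + 1280*x + 1024 = (x + 4)^5

Eigenvalues and multiplicities (the geometric multiplicity of λ is n − rank(A − λI), which equals the number of Jordan blocks for λ):
  λ = -4: algebraic multiplicity = 5, geometric multiplicity = 3

Determining the block sizes for each eigenvalue:
  λ = -4: with am = 5 and gm = 3, the partition is not yet determined (e.g. several partitions of 5 into 3 parts exist). Let N = A − (-4)·I. Computing rank(N^1) = 2, rank(N^2) = 0; the number of blocks of size ≥ j is rank(N^{j−1}) − rank(N^j), giving [3, 2]. So we have 2 block(s) of size 2, 1 block(s) of size 1 → block sizes [2, 2, 1]

Assembling the blocks gives a Jordan form
J =
  [-4,  1,  0,  0,  0]
  [ 0, -4,  0,  0,  0]
  [ 0,  0, -4,  1,  0]
  [ 0,  0,  0, -4,  0]
  [ 0,  0,  0,  0, -4]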